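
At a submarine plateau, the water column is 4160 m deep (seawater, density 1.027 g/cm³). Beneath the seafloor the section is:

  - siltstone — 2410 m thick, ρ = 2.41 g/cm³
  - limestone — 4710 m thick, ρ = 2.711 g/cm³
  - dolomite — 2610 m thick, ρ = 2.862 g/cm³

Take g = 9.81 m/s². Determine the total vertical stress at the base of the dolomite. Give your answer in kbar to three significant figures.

seawater: 1027 kg/m³ × 9.81 m/s² × 4160 m = 4.191×10^7 Pa = 0.4191 kbar
siltstone: 2410 kg/m³ × 9.81 m/s² × 2410 m = 5.698×10^7 Pa = 0.5698 kbar
limestone: 2711 kg/m³ × 9.81 m/s² × 4710 m = 1.253×10^8 Pa = 1.253 kbar
dolomite: 2862 kg/m³ × 9.81 m/s² × 2610 m = 7.328×10^7 Pa = 0.7328 kbar
Total = 0.4191 + 0.5698 + 1.253 + 0.7328 = 2.9743 kbar

2.97 kbar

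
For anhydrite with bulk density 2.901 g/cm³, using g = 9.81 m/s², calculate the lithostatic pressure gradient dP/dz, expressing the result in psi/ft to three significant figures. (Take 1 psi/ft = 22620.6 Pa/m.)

dP/dz = ρg = 2901 kg/m³ × 9.81 m/s² = 28459 Pa/m
= 28459 Pa/m × (1 psi/ft / 22621 Pa/m) = 1.2581 psi/ft

1.26 psi/ft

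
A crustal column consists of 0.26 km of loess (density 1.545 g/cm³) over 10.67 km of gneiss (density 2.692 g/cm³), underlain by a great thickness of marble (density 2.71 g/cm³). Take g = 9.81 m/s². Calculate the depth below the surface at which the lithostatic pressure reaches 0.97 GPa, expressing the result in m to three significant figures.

Pressure at base of upper layers: 1545×9.81×260 + 2692×9.81×10670 = 2.857×10^8 Pa = 0.2857 GPa
Remaining pressure to be supplied by marble: 9.700×10^8 − 2.857×10^8 = 6.843×10^8 Pa
Additional depth in marble = 6.843×10^8 Pa / (2710 kg/m³ × 9.81 m/s²) = 25739 m
Total depth = 10930 m + 25739 m = 36669 m

36700 m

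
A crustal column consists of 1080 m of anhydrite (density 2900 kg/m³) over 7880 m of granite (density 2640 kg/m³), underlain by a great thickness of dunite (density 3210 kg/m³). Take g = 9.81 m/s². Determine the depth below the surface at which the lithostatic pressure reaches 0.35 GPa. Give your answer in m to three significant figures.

12600 m

Pressure at base of upper layers: 2900×9.81×1080 + 2640×9.81×7880 = 2.348×10^8 Pa = 0.2348 GPa
Remaining pressure to be supplied by dunite: 3.500×10^8 − 2.348×10^8 = 1.152×10^8 Pa
Additional depth in dunite = 1.152×10^8 Pa / (3210 kg/m³ × 9.81 m/s²) = 3658.2 m
Total depth = 8960 m + 3658.2 m = 12618 m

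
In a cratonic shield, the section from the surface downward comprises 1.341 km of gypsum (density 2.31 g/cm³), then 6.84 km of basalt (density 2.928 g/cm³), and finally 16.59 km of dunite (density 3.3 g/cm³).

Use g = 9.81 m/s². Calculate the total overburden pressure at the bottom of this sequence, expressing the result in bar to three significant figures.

gypsum: 2310 kg/m³ × 9.81 m/s² × 1341 m = 3.039×10^7 Pa = 303.9 bar
basalt: 2928 kg/m³ × 9.81 m/s² × 6840 m = 1.965×10^8 Pa = 1965 bar
dunite: 3300 kg/m³ × 9.81 m/s² × 16590 m = 5.371×10^8 Pa = 5371 bar
Total = 303.9 + 1965 + 5371 = 7639.3 bar

7640 bar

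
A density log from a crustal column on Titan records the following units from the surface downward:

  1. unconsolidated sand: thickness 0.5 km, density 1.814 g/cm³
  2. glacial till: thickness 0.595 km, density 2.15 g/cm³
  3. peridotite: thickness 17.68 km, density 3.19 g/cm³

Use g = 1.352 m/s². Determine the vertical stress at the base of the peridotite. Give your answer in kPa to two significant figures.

unconsolidated sand: 1814 kg/m³ × 1.352 m/s² × 500 m = 1.226×10^6 Pa = 1226 kPa
glacial till: 2150 kg/m³ × 1.352 m/s² × 595 m = 1.730×10^6 Pa = 1730 kPa
peridotite: 3190 kg/m³ × 1.352 m/s² × 17680 m = 7.625×10^7 Pa = 76252 kPa
Total = 1226 + 1730 + 76252 = 79208 kPa

79000 kPa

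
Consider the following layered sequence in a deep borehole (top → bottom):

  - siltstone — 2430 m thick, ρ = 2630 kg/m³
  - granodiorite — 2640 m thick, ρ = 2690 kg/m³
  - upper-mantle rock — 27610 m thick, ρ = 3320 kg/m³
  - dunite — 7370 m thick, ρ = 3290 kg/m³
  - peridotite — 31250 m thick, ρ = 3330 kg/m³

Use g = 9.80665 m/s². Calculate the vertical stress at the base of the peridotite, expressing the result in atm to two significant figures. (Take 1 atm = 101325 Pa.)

siltstone: 2630 kg/m³ × 9.80665 m/s² × 2430 m = 6.267×10^7 Pa = 618.5 atm
granodiorite: 2690 kg/m³ × 9.80665 m/s² × 2640 m = 6.964×10^7 Pa = 687.3 atm
upper-mantle rock: 3320 kg/m³ × 9.80665 m/s² × 27610 m = 8.989×10^8 Pa = 8872 atm
dunite: 3290 kg/m³ × 9.80665 m/s² × 7370 m = 2.378×10^8 Pa = 2347 atm
peridotite: 3330 kg/m³ × 9.80665 m/s² × 31250 m = 1.021×10^9 Pa = 10072 atm
Total = 618.5 + 687.3 + 8872 + 2347 + 10072 = 22596 atm

23000 atm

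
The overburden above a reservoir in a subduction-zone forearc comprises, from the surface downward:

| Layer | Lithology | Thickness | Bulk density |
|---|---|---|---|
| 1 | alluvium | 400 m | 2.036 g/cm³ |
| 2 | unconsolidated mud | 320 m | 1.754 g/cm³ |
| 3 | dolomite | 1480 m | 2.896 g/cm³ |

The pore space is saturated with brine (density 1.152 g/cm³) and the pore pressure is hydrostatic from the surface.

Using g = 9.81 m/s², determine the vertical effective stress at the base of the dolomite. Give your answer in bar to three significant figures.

307 bar

Overburden (lithostatic) stress σ_v:
alluvium: 2036 kg/m³ × 9.81 m/s² × 400 m = 7.989×10^6 Pa = 7.989 MPa
unconsolidated mud: 1754 kg/m³ × 9.81 m/s² × 320 m = 5.506×10^6 Pa = 5.506 MPa
dolomite: 2896 kg/m³ × 9.81 m/s² × 1480 m = 4.205×10^7 Pa = 42.05 MPa
Total = 7.989 + 5.506 + 42.05 = 55.542 MPa
Pore pressure P_p = 1152 kg/m³ × 9.81 m/s² × 2200 m = 2.486×10^7 Pa = 24.86 MPa
Effective stress σ' = σ_v − P_p = 55.54 − 24.86 = 30.679 MPa = 306.79 bar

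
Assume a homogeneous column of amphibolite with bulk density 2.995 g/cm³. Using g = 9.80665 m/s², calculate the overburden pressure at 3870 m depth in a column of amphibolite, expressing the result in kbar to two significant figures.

amphibolite: 2995 kg/m³ × 9.80665 m/s² × 3870 m = 1.137×10^8 Pa = 1.137 kbar

1.1 kbar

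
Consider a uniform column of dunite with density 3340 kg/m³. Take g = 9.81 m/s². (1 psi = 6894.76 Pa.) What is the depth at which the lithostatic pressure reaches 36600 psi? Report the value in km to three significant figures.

h = P/(ρg) = 36600 psi / (3340 kg/m³ × 9.81 m/s²) = 2.523×10^8 Pa / 32765 Pa/m = 7701.7 m
= 7.7017 km

7.70 km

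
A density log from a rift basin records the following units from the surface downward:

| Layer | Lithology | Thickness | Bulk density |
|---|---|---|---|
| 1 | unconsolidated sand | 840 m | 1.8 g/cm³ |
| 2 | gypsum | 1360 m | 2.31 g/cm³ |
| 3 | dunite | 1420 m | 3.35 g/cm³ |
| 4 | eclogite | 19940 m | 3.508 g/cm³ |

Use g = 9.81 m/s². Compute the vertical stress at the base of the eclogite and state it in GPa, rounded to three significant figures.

unconsolidated sand: 1800 kg/m³ × 9.81 m/s² × 840 m = 1.483×10^7 Pa = 0.01483 GPa
gypsum: 2310 kg/m³ × 9.81 m/s² × 1360 m = 3.082×10^7 Pa = 0.03082 GPa
dunite: 3350 kg/m³ × 9.81 m/s² × 1420 m = 4.667×10^7 Pa = 0.04667 GPa
eclogite: 3508 kg/m³ × 9.81 m/s² × 19940 m = 6.862×10^8 Pa = 0.6862 GPa
Total = 0.01483 + 0.03082 + 0.04667 + 0.6862 = 0.77852 GPa

0.779 GPa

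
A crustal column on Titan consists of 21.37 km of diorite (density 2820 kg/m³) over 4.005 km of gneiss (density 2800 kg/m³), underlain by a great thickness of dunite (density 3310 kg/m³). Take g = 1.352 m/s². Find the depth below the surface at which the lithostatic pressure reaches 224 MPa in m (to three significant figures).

53800 m

Pressure at base of upper layers: 2820×1.352×21370 + 2800×1.352×4005 = 9.664×10^7 Pa = 96.64 MPa
Remaining pressure to be supplied by dunite: 2.240×10^8 − 9.664×10^7 = 1.274×10^8 Pa
Additional depth in dunite = 1.274×10^8 Pa / (3310 kg/m³ × 1.352 m/s²) = 28460 m
Total depth = 25375 m + 28460 m = 53835 m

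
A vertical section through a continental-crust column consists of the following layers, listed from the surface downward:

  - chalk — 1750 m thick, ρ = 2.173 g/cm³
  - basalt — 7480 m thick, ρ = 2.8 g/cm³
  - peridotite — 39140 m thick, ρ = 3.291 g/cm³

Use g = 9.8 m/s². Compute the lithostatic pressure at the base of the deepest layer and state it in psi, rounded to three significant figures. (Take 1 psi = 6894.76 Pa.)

chalk: 2173 kg/m³ × 9.8 m/s² × 1750 m = 3.727×10^7 Pa = 5405 psi
basalt: 2800 kg/m³ × 9.8 m/s² × 7480 m = 2.053×10^8 Pa = 29769 psi
peridotite: 3291 kg/m³ × 9.8 m/s² × 39140 m = 1.262×10^9 Pa = 1.831×10^5 psi
Total = 5405 + 29769 + 1.831×10^5 = 2.1826×10^5 psi

218000 psi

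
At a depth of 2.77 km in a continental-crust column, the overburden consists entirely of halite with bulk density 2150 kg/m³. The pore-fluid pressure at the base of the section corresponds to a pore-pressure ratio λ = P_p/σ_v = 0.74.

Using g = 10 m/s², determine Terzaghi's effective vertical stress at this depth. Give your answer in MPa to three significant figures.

Overburden (lithostatic) stress σ_v:
halite: 2150 kg/m³ × 10 m/s² × 2770 m = 5.955×10^7 Pa = 59.55 MPa
Pore pressure P_p = λ·σ_v = 0.74 × 59.55 MPa = 44.07 MPa
Effective stress σ' = σ_v − P_p = 59.55 − 44.07 = 15.484 MPa

15.5 MPa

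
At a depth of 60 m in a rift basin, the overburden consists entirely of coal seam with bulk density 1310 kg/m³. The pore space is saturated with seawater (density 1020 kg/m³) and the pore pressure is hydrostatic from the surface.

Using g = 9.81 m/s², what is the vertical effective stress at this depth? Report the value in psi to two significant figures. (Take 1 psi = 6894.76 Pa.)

25 psi

Overburden (lithostatic) stress σ_v:
coal seam: 1310 kg/m³ × 9.81 m/s² × 60 m = 7.711×10^5 Pa = 0.7711 MPa
Pore pressure P_p = 1020 kg/m³ × 9.81 m/s² × 60 m = 6.004×10^5 Pa = 0.6004 MPa
Effective stress σ' = σ_v − P_p = 0.7711 − 0.6004 = 0.17069 MPa = 24.757 psi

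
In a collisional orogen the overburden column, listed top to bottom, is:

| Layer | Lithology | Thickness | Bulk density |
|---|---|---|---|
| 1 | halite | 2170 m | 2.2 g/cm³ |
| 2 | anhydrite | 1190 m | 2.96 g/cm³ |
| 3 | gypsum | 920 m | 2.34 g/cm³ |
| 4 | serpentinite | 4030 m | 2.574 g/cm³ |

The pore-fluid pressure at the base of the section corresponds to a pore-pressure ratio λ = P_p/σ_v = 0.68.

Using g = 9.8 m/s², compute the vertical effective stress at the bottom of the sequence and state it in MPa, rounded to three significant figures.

65.3 MPa

Overburden (lithostatic) stress σ_v:
halite: 2200 kg/m³ × 9.8 m/s² × 2170 m = 4.679×10^7 Pa = 46.79 MPa
anhydrite: 2960 kg/m³ × 9.8 m/s² × 1190 m = 3.452×10^7 Pa = 34.52 MPa
gypsum: 2340 kg/m³ × 9.8 m/s² × 920 m = 2.110×10^7 Pa = 21.10 MPa
serpentinite: 2574 kg/m³ × 9.8 m/s² × 4030 m = 1.017×10^8 Pa = 101.7 MPa
Total = 46.79 + 34.52 + 21.10 + 101.7 = 204.06 MPa
Pore pressure P_p = λ·σ_v = 0.68 × 204.1 MPa = 138.8 MPa
Effective stress σ' = σ_v − P_p = 204.1 − 138.8 = 65.299 MPa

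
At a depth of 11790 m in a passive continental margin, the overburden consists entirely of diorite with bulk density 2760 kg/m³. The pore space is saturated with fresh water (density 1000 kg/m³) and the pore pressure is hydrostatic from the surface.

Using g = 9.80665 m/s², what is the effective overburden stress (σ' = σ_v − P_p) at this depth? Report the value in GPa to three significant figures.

0.203 GPa

Overburden (lithostatic) stress σ_v:
diorite: 2760 kg/m³ × 9.80665 m/s² × 11790 m = 3.191×10^8 Pa = 319.1 MPa
Pore pressure P_p = 1000 kg/m³ × 9.80665 m/s² × 11790 m = 1.156×10^8 Pa = 115.6 MPa
Effective stress σ' = σ_v − P_p = 319.1 − 115.6 = 203.49 MPa = 0.20349 GPa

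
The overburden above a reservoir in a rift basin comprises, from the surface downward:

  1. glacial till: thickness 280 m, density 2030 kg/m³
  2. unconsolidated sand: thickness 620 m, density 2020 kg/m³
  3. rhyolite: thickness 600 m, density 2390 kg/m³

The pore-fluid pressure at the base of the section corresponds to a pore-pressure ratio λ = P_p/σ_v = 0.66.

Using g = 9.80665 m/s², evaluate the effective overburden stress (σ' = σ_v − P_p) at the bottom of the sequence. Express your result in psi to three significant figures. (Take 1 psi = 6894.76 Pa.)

1570 psi

Overburden (lithostatic) stress σ_v:
glacial till: 2030 kg/m³ × 9.80665 m/s² × 280 m = 5.574×10^6 Pa = 5.574 MPa
unconsolidated sand: 2020 kg/m³ × 9.80665 m/s² × 620 m = 1.228×10^7 Pa = 12.28 MPa
rhyolite: 2390 kg/m³ × 9.80665 m/s² × 600 m = 1.406×10^7 Pa = 14.06 MPa
Total = 5.574 + 12.28 + 14.06 = 31.919 MPa
Pore pressure P_p = λ·σ_v = 0.66 × 31.92 MPa = 21.07 MPa
Effective stress σ' = σ_v − P_p = 31.92 − 21.07 = 10.852 MPa = 1574.0 psi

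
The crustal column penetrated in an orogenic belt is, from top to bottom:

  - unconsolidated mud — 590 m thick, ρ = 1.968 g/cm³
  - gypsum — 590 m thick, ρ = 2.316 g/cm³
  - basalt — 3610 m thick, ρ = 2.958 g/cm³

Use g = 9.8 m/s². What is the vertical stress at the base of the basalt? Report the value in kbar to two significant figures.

1.3 kbar

unconsolidated mud: 1968 kg/m³ × 9.8 m/s² × 590 m = 1.138×10^7 Pa = 0.1138 kbar
gypsum: 2316 kg/m³ × 9.8 m/s² × 590 m = 1.339×10^7 Pa = 0.1339 kbar
basalt: 2958 kg/m³ × 9.8 m/s² × 3610 m = 1.046×10^8 Pa = 1.046 kbar
Total = 0.1138 + 0.1339 + 1.046 = 1.2942 kbar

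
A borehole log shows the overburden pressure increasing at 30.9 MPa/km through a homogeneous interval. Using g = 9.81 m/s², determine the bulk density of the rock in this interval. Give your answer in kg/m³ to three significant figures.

ρ = (dP/dz)/g = 30.9 MPa/km / 9.81 m/s² = 30900 Pa/m / 9.81 m/s² = 3149.8 kg/m³

3150 kg/m³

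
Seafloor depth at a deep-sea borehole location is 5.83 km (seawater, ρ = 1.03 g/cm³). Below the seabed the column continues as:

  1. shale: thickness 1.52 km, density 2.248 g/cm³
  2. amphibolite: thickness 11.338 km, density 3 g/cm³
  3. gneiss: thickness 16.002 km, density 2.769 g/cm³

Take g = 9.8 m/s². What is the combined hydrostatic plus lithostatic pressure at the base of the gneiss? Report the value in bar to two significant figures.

8600 bar

seawater: 1030 kg/m³ × 9.8 m/s² × 5830 m = 5.885×10^7 Pa = 588.5 bar
shale: 2248 kg/m³ × 9.8 m/s² × 1520 m = 3.349×10^7 Pa = 334.9 bar
amphibolite: 3000 kg/m³ × 9.8 m/s² × 11338 m = 3.333×10^8 Pa = 3333 bar
gneiss: 2769 kg/m³ × 9.8 m/s² × 16002 m = 4.342×10^8 Pa = 4342 bar
Total = 588.5 + 334.9 + 3333 + 4342 = 8599.0 bar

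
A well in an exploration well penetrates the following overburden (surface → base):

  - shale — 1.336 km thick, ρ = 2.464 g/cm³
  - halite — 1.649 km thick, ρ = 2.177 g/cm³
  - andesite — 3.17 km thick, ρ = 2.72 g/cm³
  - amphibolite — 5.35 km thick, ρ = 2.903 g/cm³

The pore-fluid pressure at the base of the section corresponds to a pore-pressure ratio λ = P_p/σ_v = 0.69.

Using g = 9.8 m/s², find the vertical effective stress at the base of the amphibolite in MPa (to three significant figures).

94.3 MPa

Overburden (lithostatic) stress σ_v:
shale: 2464 kg/m³ × 9.8 m/s² × 1336 m = 3.226×10^7 Pa = 32.26 MPa
halite: 2177 kg/m³ × 9.8 m/s² × 1649 m = 3.518×10^7 Pa = 35.18 MPa
andesite: 2720 kg/m³ × 9.8 m/s² × 3170 m = 8.450×10^7 Pa = 84.50 MPa
amphibolite: 2903 kg/m³ × 9.8 m/s² × 5350 m = 1.522×10^8 Pa = 152.2 MPa
Total = 32.26 + 35.18 + 84.50 + 152.2 = 304.15 MPa
Pore pressure P_p = λ·σ_v = 0.69 × 304.1 MPa = 209.9 MPa
Effective stress σ' = σ_v − P_p = 304.1 − 209.9 = 94.285 MPa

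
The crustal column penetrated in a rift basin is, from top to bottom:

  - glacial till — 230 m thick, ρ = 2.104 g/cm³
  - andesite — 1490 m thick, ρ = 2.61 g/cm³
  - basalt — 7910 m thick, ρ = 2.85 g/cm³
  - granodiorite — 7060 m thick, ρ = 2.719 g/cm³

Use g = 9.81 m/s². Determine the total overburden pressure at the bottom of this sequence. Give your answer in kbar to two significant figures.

glacial till: 2104 kg/m³ × 9.81 m/s² × 230 m = 4.747×10^6 Pa = 0.04747 kbar
andesite: 2610 kg/m³ × 9.81 m/s² × 1490 m = 3.815×10^7 Pa = 0.3815 kbar
basalt: 2850 kg/m³ × 9.81 m/s² × 7910 m = 2.212×10^8 Pa = 2.212 kbar
granodiorite: 2719 kg/m³ × 9.81 m/s² × 7060 m = 1.883×10^8 Pa = 1.883 kbar
Total = 0.04747 + 0.3815 + 2.212 + 1.883 = 4.5236 kbar

4.5 kbar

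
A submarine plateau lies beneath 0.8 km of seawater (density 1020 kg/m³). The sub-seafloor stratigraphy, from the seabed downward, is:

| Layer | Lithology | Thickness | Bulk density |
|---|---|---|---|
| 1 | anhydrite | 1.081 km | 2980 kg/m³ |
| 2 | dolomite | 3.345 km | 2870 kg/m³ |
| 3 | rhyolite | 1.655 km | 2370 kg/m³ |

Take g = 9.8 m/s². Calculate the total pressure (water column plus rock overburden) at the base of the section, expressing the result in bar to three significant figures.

seawater: 1020 kg/m³ × 9.8 m/s² × 800 m = 7.997×10^6 Pa = 79.97 bar
anhydrite: 2980 kg/m³ × 9.8 m/s² × 1081 m = 3.157×10^7 Pa = 315.7 bar
dolomite: 2870 kg/m³ × 9.8 m/s² × 3345 m = 9.408×10^7 Pa = 940.8 bar
rhyolite: 2370 kg/m³ × 9.8 m/s² × 1655 m = 3.844×10^7 Pa = 384.4 bar
Total = 79.97 + 315.7 + 940.8 + 384.4 = 1720.9 bar

1720 bar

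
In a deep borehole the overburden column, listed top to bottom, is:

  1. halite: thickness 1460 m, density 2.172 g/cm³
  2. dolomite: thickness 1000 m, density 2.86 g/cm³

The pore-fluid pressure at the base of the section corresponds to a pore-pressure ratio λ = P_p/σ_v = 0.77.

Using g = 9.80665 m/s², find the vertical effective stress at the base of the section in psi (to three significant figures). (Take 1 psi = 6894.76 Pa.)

1970 psi

Overburden (lithostatic) stress σ_v:
halite: 2172 kg/m³ × 9.80665 m/s² × 1460 m = 3.110×10^7 Pa = 31.10 MPa
dolomite: 2860 kg/m³ × 9.80665 m/s² × 1000 m = 2.805×10^7 Pa = 28.05 MPa
Total = 31.10 + 28.05 = 59.145 MPa
Pore pressure P_p = λ·σ_v = 0.77 × 59.15 MPa = 45.54 MPa
Effective stress σ' = σ_v − P_p = 59.15 − 45.54 = 13.603 MPa = 1973.0 psi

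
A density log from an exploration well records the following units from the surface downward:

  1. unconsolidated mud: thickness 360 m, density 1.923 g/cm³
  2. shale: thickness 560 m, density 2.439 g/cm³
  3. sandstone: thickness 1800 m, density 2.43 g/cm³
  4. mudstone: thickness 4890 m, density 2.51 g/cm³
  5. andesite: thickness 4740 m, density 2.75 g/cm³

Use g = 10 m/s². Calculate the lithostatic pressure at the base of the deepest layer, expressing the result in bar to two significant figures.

3200 bar

unconsolidated mud: 1923 kg/m³ × 10 m/s² × 360 m = 6.923×10^6 Pa = 69.23 bar
shale: 2439 kg/m³ × 10 m/s² × 560 m = 1.366×10^7 Pa = 136.6 bar
sandstone: 2430 kg/m³ × 10 m/s² × 1800 m = 4.374×10^7 Pa = 437.4 bar
mudstone: 2510 kg/m³ × 10 m/s² × 4890 m = 1.227×10^8 Pa = 1227 bar
andesite: 2750 kg/m³ × 10 m/s² × 4740 m = 1.304×10^8 Pa = 1304 bar
Total = 69.23 + 136.6 + 437.4 + 1227 + 1304 = 3174.1 bar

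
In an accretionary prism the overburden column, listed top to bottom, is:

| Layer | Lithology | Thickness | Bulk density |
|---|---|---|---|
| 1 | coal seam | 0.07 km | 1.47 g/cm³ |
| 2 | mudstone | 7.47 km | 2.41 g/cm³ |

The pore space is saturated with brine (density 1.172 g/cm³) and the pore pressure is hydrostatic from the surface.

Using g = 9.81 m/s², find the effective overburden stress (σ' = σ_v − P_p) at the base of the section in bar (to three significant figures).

Overburden (lithostatic) stress σ_v:
coal seam: 1470 kg/m³ × 9.81 m/s² × 70 m = 1.009×10^6 Pa = 1.009 MPa
mudstone: 2410 kg/m³ × 9.81 m/s² × 7470 m = 1.766×10^8 Pa = 176.6 MPa
Total = 1.009 + 176.6 = 177.62 MPa
Pore pressure P_p = 1172 kg/m³ × 9.81 m/s² × 7540 m = 8.669×10^7 Pa = 86.69 MPa
Effective stress σ' = σ_v − P_p = 177.6 − 86.69 = 90.926 MPa = 909.26 bar

909 bar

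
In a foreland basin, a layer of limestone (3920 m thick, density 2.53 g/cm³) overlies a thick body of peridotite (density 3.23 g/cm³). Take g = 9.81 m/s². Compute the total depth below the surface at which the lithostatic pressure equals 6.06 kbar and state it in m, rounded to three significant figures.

Pressure at base of upper layers: 2530×9.81×3920 = 9.729×10^7 Pa = 0.9729 kbar
Remaining pressure to be supplied by peridotite: 6.060×10^8 − 9.729×10^7 = 5.087×10^8 Pa
Additional depth in peridotite = 5.087×10^8 Pa / (3230 kg/m³ × 9.81 m/s²) = 16055 m
Total depth = 3920 m + 16055 m = 19975 m

20000 m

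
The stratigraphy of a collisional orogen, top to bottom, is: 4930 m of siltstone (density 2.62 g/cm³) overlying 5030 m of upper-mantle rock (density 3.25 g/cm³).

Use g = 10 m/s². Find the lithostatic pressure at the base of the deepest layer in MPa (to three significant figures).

siltstone: 2620 kg/m³ × 10 m/s² × 4930 m = 1.292×10^8 Pa = 129.2 MPa
upper-mantle rock: 3250 kg/m³ × 10 m/s² × 5030 m = 1.635×10^8 Pa = 163.5 MPa
Total = 129.2 + 163.5 = 292.64 MPa

293 MPa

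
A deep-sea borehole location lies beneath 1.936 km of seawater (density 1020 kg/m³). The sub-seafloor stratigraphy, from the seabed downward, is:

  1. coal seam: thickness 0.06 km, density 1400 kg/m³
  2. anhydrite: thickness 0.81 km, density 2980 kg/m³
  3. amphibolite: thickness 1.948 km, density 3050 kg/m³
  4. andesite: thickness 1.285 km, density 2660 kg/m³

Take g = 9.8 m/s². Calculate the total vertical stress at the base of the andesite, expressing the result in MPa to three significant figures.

136 MPa

seawater: 1020 kg/m³ × 9.8 m/s² × 1936 m = 1.935×10^7 Pa = 19.35 MPa
coal seam: 1400 kg/m³ × 9.8 m/s² × 60 m = 8.232×10^5 Pa = 0.8232 MPa
anhydrite: 2980 kg/m³ × 9.8 m/s² × 810 m = 2.366×10^7 Pa = 23.66 MPa
amphibolite: 3050 kg/m³ × 9.8 m/s² × 1948 m = 5.823×10^7 Pa = 58.23 MPa
andesite: 2660 kg/m³ × 9.8 m/s² × 1285 m = 3.350×10^7 Pa = 33.50 MPa
Total = 19.35 + 0.8232 + 23.66 + 58.23 + 33.50 = 135.55 MPa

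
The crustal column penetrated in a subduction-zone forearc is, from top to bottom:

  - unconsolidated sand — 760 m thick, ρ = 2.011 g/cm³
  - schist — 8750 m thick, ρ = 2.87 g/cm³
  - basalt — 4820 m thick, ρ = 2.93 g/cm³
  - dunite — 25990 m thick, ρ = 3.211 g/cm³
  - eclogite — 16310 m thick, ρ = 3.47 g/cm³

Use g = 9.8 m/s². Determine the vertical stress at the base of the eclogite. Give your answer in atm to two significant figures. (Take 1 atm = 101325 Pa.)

17000 atm

unconsolidated sand: 2011 kg/m³ × 9.8 m/s² × 760 m = 1.498×10^7 Pa = 147.8 atm
schist: 2870 kg/m³ × 9.8 m/s² × 8750 m = 2.461×10^8 Pa = 2429 atm
basalt: 2930 kg/m³ × 9.8 m/s² × 4820 m = 1.384×10^8 Pa = 1366 atm
dunite: 3211 kg/m³ × 9.8 m/s² × 25990 m = 8.178×10^8 Pa = 8072 atm
eclogite: 3470 kg/m³ × 9.8 m/s² × 16310 m = 5.546×10^8 Pa = 5474 atm
Total = 147.8 + 2429 + 1366 + 8072 + 5474 = 17488 atm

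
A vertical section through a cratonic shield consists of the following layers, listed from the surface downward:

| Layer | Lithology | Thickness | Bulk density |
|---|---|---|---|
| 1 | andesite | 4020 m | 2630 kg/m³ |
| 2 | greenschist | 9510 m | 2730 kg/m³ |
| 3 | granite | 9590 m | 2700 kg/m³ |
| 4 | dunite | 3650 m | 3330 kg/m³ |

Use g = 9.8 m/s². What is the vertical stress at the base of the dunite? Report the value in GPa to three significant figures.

0.731 GPa

andesite: 2630 kg/m³ × 9.8 m/s² × 4020 m = 1.036×10^8 Pa = 0.1036 GPa
greenschist: 2730 kg/m³ × 9.8 m/s² × 9510 m = 2.544×10^8 Pa = 0.2544 GPa
granite: 2700 kg/m³ × 9.8 m/s² × 9590 m = 2.538×10^8 Pa = 0.2538 GPa
dunite: 3330 kg/m³ × 9.8 m/s² × 3650 m = 1.191×10^8 Pa = 0.1191 GPa
Total = 0.1036 + 0.2544 + 0.2538 + 0.1191 = 0.73091 GPa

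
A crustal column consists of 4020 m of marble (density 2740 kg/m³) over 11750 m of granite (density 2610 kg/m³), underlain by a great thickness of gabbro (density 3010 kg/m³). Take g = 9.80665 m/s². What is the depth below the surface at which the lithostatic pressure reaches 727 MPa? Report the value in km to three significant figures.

26.6 km

Pressure at base of upper layers: 2740×9.80665×4020 + 2610×9.80665×11750 = 4.088×10^8 Pa = 408.8 MPa
Remaining pressure to be supplied by gabbro: 7.270×10^8 − 4.088×10^8 = 3.182×10^8 Pa
Additional depth in gabbro = 3.182×10^8 Pa / (3010 kg/m³ × 9.80665 m/s²) = 10781 m
Total depth = 15770 m + 10781 m = 26551 m
= 26.551 km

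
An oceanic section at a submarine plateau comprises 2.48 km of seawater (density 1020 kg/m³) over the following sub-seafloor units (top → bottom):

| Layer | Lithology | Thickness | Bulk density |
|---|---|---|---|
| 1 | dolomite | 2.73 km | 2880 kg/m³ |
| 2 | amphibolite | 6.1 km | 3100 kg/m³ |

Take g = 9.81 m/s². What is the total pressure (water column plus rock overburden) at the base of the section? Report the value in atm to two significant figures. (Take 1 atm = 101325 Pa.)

seawater: 1020 kg/m³ × 9.81 m/s² × 2480 m = 2.482×10^7 Pa = 244.9 atm
dolomite: 2880 kg/m³ × 9.81 m/s² × 2730 m = 7.713×10^7 Pa = 761.2 atm
amphibolite: 3100 kg/m³ × 9.81 m/s² × 6100 m = 1.855×10^8 Pa = 1831 atm
Total = 244.9 + 761.2 + 1831 = 2836.9 atm

2800 atm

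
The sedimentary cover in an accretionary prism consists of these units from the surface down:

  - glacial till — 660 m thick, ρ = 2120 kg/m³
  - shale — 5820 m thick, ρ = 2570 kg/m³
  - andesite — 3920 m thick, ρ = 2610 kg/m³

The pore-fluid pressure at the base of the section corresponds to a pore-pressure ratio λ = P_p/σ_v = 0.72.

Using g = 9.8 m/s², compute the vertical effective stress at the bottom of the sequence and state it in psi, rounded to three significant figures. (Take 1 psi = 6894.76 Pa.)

10600 psi

Overburden (lithostatic) stress σ_v:
glacial till: 2120 kg/m³ × 9.8 m/s² × 660 m = 1.371×10^7 Pa = 13.71 MPa
shale: 2570 kg/m³ × 9.8 m/s² × 5820 m = 1.466×10^8 Pa = 146.6 MPa
andesite: 2610 kg/m³ × 9.8 m/s² × 3920 m = 1.003×10^8 Pa = 100.3 MPa
Total = 13.71 + 146.6 + 100.3 = 260.56 MPa
Pore pressure P_p = λ·σ_v = 0.72 × 260.6 MPa = 187.6 MPa
Effective stress σ' = σ_v − P_p = 260.6 − 187.6 = 72.957 MPa = 10582 psi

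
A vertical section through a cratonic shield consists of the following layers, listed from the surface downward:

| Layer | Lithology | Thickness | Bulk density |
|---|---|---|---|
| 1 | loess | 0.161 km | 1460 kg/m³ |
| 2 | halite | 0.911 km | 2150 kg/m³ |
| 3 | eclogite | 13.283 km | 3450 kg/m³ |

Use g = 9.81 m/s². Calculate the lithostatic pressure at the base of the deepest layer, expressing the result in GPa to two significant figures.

0.47 GPa

loess: 1460 kg/m³ × 9.81 m/s² × 161 m = 2.306×10^6 Pa = 2.306×10^-3 GPa
halite: 2150 kg/m³ × 9.81 m/s² × 911 m = 1.921×10^7 Pa = 0.01921 GPa
eclogite: 3450 kg/m³ × 9.81 m/s² × 13283 m = 4.496×10^8 Pa = 0.4496 GPa
Total = 2.306×10^-3 + 0.01921 + 0.4496 = 0.47108 GPa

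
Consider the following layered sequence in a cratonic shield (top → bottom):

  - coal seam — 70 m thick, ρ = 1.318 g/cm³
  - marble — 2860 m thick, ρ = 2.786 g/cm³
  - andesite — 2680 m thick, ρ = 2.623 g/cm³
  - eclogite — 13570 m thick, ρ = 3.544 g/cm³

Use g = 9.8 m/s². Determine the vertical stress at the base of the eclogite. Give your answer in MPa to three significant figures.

619 MPa

coal seam: 1318 kg/m³ × 9.8 m/s² × 70 m = 9.041×10^5 Pa = 0.9041 MPa
marble: 2786 kg/m³ × 9.8 m/s² × 2860 m = 7.809×10^7 Pa = 78.09 MPa
andesite: 2623 kg/m³ × 9.8 m/s² × 2680 m = 6.889×10^7 Pa = 68.89 MPa
eclogite: 3544 kg/m³ × 9.8 m/s² × 13570 m = 4.713×10^8 Pa = 471.3 MPa
Total = 0.9041 + 78.09 + 68.89 + 471.3 = 619.18 MPa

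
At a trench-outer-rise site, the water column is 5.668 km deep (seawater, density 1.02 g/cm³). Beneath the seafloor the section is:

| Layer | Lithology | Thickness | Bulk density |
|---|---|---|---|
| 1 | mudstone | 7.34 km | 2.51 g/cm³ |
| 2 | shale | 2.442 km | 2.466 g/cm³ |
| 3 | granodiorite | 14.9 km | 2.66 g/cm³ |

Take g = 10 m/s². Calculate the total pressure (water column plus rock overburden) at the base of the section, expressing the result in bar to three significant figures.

seawater: 1020 kg/m³ × 10 m/s² × 5668 m = 5.781×10^7 Pa = 578.1 bar
mudstone: 2510 kg/m³ × 10 m/s² × 7340 m = 1.842×10^8 Pa = 1842 bar
shale: 2466 kg/m³ × 10 m/s² × 2442 m = 6.022×10^7 Pa = 602.2 bar
granodiorite: 2660 kg/m³ × 10 m/s² × 14900 m = 3.963×10^8 Pa = 3963 bar
Total = 578.1 + 1842 + 602.2 + 3963 = 6986.1 bar

6990 bar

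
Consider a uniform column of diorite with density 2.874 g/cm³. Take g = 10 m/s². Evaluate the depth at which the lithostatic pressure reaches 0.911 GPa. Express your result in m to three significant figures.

31700 m

h = P/(ρg) = 0.911 GPa / (2874 kg/m³ × 10 m/s²) = 9.110×10^8 Pa / 28740 Pa/m = 31698 m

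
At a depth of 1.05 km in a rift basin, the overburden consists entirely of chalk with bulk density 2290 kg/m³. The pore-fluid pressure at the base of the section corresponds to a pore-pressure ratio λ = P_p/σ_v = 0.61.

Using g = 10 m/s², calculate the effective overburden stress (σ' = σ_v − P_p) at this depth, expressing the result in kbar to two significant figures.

0.094 kbar

Overburden (lithostatic) stress σ_v:
chalk: 2290 kg/m³ × 10 m/s² × 1050 m = 2.405×10^7 Pa = 24.05 MPa
Pore pressure P_p = λ·σ_v = 0.61 × 24.05 MPa = 14.67 MPa
Effective stress σ' = σ_v − P_p = 24.05 − 14.67 = 9.3775 MPa = 0.093775 kbar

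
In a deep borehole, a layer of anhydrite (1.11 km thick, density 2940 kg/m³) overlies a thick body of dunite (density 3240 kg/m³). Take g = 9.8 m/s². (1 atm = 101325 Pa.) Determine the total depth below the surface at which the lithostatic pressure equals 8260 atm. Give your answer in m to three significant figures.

Pressure at base of upper layers: 2940×9.8×1110 = 3.198×10^7 Pa = 315.6 atm
Remaining pressure to be supplied by dunite: 8.369×10^8 − 3.198×10^7 = 8.050×10^8 Pa
Additional depth in dunite = 8.050×10^8 Pa / (3240 kg/m³ × 9.8 m/s²) = 25352 m
Total depth = 1110 m + 25352 m = 26462 m

26500 m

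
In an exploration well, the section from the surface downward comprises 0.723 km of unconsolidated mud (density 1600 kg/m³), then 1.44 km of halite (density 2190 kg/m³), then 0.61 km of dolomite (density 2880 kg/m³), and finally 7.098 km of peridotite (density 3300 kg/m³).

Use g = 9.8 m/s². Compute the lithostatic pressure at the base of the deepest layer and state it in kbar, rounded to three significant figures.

unconsolidated mud: 1600 kg/m³ × 9.8 m/s² × 723 m = 1.134×10^7 Pa = 0.1134 kbar
halite: 2190 kg/m³ × 9.8 m/s² × 1440 m = 3.091×10^7 Pa = 0.3091 kbar
dolomite: 2880 kg/m³ × 9.8 m/s² × 610 m = 1.722×10^7 Pa = 0.1722 kbar
peridotite: 3300 kg/m³ × 9.8 m/s² × 7098 m = 2.295×10^8 Pa = 2.295 kbar
Total = 0.1134 + 0.3091 + 0.1722 + 2.295 = 2.8901 kbar

2.89 kbar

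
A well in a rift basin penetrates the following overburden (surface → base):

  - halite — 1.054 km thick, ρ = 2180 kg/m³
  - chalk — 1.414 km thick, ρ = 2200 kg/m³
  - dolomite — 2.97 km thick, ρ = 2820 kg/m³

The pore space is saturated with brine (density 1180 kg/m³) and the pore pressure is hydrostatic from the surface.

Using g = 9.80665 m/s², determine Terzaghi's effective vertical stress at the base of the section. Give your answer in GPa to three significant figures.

Overburden (lithostatic) stress σ_v:
halite: 2180 kg/m³ × 9.80665 m/s² × 1054 m = 2.253×10^7 Pa = 22.53 MPa
chalk: 2200 kg/m³ × 9.80665 m/s² × 1414 m = 3.051×10^7 Pa = 30.51 MPa
dolomite: 2820 kg/m³ × 9.80665 m/s² × 2970 m = 8.213×10^7 Pa = 82.13 MPa
Total = 22.53 + 30.51 + 82.13 = 135.17 MPa
Pore pressure P_p = 1180 kg/m³ × 9.80665 m/s² × 5438 m = 6.293×10^7 Pa = 62.93 MPa
Effective stress σ' = σ_v − P_p = 135.2 − 62.93 = 72.246 MPa = 0.072246 GPa

0.0722 GPa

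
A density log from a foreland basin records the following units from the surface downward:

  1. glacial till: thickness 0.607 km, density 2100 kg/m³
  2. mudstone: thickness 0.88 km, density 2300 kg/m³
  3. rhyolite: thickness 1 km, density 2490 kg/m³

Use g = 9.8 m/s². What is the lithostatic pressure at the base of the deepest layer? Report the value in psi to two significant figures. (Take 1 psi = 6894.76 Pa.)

8200 psi

glacial till: 2100 kg/m³ × 9.8 m/s² × 607 m = 1.249×10^7 Pa = 1812 psi
mudstone: 2300 kg/m³ × 9.8 m/s² × 880 m = 1.984×10^7 Pa = 2877 psi
rhyolite: 2490 kg/m³ × 9.8 m/s² × 1000 m = 2.440×10^7 Pa = 3539 psi
Total = 1812 + 2877 + 3539 = 8227.9 psi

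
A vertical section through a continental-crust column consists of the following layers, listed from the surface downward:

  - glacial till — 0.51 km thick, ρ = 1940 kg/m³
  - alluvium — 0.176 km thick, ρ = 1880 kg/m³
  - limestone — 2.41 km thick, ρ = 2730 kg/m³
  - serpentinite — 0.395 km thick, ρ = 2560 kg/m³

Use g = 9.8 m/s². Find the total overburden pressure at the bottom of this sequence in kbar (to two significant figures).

0.87 kbar

glacial till: 1940 kg/m³ × 9.8 m/s² × 510 m = 9.696×10^6 Pa = 0.09696 kbar
alluvium: 1880 kg/m³ × 9.8 m/s² × 176 m = 3.243×10^6 Pa = 0.03243 kbar
limestone: 2730 kg/m³ × 9.8 m/s² × 2410 m = 6.448×10^7 Pa = 0.6448 kbar
serpentinite: 2560 kg/m³ × 9.8 m/s² × 395 m = 9.910×10^6 Pa = 0.09910 kbar
Total = 0.09696 + 0.03243 + 0.6448 + 0.09910 = 0.87326 kbar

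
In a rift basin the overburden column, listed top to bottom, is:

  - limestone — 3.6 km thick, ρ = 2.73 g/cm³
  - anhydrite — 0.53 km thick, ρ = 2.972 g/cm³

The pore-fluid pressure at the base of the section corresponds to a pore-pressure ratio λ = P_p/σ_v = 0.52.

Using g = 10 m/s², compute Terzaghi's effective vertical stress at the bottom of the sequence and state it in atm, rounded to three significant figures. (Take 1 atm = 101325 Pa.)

Overburden (lithostatic) stress σ_v:
limestone: 2730 kg/m³ × 10 m/s² × 3600 m = 9.828×10^7 Pa = 98.28 MPa
anhydrite: 2972 kg/m³ × 10 m/s² × 530 m = 1.575×10^7 Pa = 15.75 MPa
Total = 98.28 + 15.75 = 114.03 MPa
Pore pressure P_p = λ·σ_v = 0.52 × 114.0 MPa = 59.30 MPa
Effective stress σ' = σ_v − P_p = 114.0 − 59.30 = 54.735 MPa = 540.19 atm

540 atm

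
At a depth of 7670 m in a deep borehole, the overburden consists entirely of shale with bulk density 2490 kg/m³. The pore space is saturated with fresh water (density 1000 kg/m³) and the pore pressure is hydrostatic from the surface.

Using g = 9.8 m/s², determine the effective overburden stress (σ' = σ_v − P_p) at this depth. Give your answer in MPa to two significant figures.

Overburden (lithostatic) stress σ_v:
shale: 2490 kg/m³ × 9.8 m/s² × 7670 m = 1.872×10^8 Pa = 187.2 MPa
Pore pressure P_p = 1000 kg/m³ × 9.8 m/s² × 7670 m = 7.517×10^7 Pa = 75.17 MPa
Effective stress σ' = σ_v − P_p = 187.2 − 75.17 = 112.00 MPa

110 MPa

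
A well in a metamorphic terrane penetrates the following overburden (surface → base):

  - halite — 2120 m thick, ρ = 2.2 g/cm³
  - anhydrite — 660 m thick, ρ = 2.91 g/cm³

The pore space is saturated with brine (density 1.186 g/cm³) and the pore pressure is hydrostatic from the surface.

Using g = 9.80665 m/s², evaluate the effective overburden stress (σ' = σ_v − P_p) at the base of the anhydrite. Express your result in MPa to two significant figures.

Overburden (lithostatic) stress σ_v:
halite: 2200 kg/m³ × 9.80665 m/s² × 2120 m = 4.574×10^7 Pa = 45.74 MPa
anhydrite: 2910 kg/m³ × 9.80665 m/s² × 660 m = 1.883×10^7 Pa = 18.83 MPa
Total = 45.74 + 18.83 = 64.573 MPa
Pore pressure P_p = 1186 kg/m³ × 9.80665 m/s² × 2780 m = 3.233×10^7 Pa = 32.33 MPa
Effective stress σ' = σ_v − P_p = 64.57 − 32.33 = 32.240 MPa

32 MPa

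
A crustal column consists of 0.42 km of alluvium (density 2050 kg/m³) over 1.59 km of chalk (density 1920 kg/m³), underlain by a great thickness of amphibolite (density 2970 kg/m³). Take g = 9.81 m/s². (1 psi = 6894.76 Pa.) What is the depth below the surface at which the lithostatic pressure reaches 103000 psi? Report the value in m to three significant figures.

Pressure at base of upper layers: 2050×9.81×420 + 1920×9.81×1590 = 3.839×10^7 Pa = 5569 psi
Remaining pressure to be supplied by amphibolite: 7.102×10^8 − 3.839×10^7 = 6.718×10^8 Pa
Additional depth in amphibolite = 6.718×10^8 Pa / (2970 kg/m³ × 9.81 m/s²) = 23056 m
Total depth = 2010 m + 23056 m = 25066 m

25100 m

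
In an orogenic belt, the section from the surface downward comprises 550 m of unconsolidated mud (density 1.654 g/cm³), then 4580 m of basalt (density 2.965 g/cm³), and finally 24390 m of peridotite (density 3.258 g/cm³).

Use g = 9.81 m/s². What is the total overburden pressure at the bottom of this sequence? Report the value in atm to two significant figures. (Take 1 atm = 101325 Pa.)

9100 atm

unconsolidated mud: 1654 kg/m³ × 9.81 m/s² × 550 m = 8.924×10^6 Pa = 88.07 atm
basalt: 2965 kg/m³ × 9.81 m/s² × 4580 m = 1.332×10^8 Pa = 1315 atm
peridotite: 3258 kg/m³ × 9.81 m/s² × 24390 m = 7.795×10^8 Pa = 7693 atm
Total = 88.07 + 1315 + 7693 = 9096.2 atm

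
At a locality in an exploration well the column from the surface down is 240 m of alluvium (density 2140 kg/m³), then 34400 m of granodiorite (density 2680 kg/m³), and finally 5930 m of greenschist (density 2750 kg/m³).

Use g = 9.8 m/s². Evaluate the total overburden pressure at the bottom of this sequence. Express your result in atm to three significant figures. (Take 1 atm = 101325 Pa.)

10500 atm

alluvium: 2140 kg/m³ × 9.8 m/s² × 240 m = 5.033×10^6 Pa = 49.67 atm
granodiorite: 2680 kg/m³ × 9.8 m/s² × 34400 m = 9.035×10^8 Pa = 8917 atm
greenschist: 2750 kg/m³ × 9.8 m/s² × 5930 m = 1.598×10^8 Pa = 1577 atm
Total = 49.67 + 8917 + 1577 = 10544 atm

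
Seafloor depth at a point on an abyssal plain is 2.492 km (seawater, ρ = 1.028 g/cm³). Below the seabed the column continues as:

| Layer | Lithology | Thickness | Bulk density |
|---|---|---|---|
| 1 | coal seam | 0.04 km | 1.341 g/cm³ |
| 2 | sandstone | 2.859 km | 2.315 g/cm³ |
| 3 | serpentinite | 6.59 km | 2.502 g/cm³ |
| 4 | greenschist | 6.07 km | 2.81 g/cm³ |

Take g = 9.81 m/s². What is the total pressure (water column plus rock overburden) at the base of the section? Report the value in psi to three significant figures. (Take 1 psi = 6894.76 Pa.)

seawater: 1028 kg/m³ × 9.81 m/s² × 2492 m = 2.513×10^7 Pa = 3645 psi
coal seam: 1341 kg/m³ × 9.81 m/s² × 40 m = 5.262×10^5 Pa = 76.32 psi
sandstone: 2315 kg/m³ × 9.81 m/s² × 2859 m = 6.493×10^7 Pa = 9417 psi
serpentinite: 2502 kg/m³ × 9.81 m/s² × 6590 m = 1.617×10^8 Pa = 23460 psi
greenschist: 2810 kg/m³ × 9.81 m/s² × 6070 m = 1.673×10^8 Pa = 24269 psi
Total = 3645 + 76.32 + 9417 + 23460 + 24269 = 60867 psi

60900 psi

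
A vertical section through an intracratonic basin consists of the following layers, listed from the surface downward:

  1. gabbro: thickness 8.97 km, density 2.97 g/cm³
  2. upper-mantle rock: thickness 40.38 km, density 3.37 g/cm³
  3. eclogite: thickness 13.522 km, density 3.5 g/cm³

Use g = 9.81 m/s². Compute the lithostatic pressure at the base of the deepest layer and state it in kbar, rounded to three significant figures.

gabbro: 2970 kg/m³ × 9.81 m/s² × 8970 m = 2.613×10^8 Pa = 2.613 kbar
upper-mantle rock: 3370 kg/m³ × 9.81 m/s² × 40380 m = 1.335×10^9 Pa = 13.35 kbar
eclogite: 3500 kg/m³ × 9.81 m/s² × 13522 m = 4.643×10^8 Pa = 4.643 kbar
Total = 2.613 + 13.35 + 4.643 = 20.606 kbar

20.6 kbar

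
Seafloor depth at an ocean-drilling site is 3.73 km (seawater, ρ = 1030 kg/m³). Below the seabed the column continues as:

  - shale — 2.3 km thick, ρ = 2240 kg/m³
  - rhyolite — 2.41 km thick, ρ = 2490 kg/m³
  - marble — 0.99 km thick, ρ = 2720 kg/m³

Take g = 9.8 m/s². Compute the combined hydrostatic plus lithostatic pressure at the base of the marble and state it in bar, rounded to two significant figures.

1700 bar

seawater: 1030 kg/m³ × 9.8 m/s² × 3730 m = 3.765×10^7 Pa = 376.5 bar
shale: 2240 kg/m³ × 9.8 m/s² × 2300 m = 5.049×10^7 Pa = 504.9 bar
rhyolite: 2490 kg/m³ × 9.8 m/s² × 2410 m = 5.881×10^7 Pa = 588.1 bar
marble: 2720 kg/m³ × 9.8 m/s² × 990 m = 2.639×10^7 Pa = 263.9 bar
Total = 376.5 + 504.9 + 588.1 + 263.9 = 1733.4 bar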